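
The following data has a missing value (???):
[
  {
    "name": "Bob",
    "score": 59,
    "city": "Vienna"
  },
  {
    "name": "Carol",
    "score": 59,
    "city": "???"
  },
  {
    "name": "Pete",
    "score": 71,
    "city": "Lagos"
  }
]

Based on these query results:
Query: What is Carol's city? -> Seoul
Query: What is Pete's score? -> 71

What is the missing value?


The missing value is Carol's city
From query: Carol's city = Seoul

ANSWER: Seoul


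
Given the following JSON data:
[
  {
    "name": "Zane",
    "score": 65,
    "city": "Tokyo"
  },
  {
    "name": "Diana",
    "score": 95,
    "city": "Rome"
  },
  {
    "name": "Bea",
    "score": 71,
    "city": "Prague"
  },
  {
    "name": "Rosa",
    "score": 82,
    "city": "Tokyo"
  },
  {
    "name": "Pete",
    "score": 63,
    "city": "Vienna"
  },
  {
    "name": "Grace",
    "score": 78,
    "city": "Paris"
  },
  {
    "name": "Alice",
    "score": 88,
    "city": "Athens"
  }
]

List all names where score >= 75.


Filtering records where score >= 75:
  Zane (score=65) -> no
  Diana (score=95) -> YES
  Bea (score=71) -> no
  Rosa (score=82) -> YES
  Pete (score=63) -> no
  Grace (score=78) -> YES
  Alice (score=88) -> YES


ANSWER: Diana, Rosa, Grace, Alice


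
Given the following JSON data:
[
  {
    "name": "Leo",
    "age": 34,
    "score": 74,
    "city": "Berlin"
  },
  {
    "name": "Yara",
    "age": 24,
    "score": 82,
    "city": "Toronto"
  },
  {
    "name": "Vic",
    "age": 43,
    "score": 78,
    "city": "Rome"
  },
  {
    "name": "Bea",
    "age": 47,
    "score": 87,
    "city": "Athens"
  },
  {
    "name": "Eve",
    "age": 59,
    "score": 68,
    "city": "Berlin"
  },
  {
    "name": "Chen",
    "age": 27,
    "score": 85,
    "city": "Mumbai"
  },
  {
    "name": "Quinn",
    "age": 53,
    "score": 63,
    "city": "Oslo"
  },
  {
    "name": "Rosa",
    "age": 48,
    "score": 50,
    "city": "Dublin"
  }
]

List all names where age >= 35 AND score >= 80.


Checking both conditions:
  Leo (age=34, score=74) -> no
  Yara (age=24, score=82) -> no
  Vic (age=43, score=78) -> no
  Bea (age=47, score=87) -> YES
  Eve (age=59, score=68) -> no
  Chen (age=27, score=85) -> no
  Quinn (age=53, score=63) -> no
  Rosa (age=48, score=50) -> no


ANSWER: Bea


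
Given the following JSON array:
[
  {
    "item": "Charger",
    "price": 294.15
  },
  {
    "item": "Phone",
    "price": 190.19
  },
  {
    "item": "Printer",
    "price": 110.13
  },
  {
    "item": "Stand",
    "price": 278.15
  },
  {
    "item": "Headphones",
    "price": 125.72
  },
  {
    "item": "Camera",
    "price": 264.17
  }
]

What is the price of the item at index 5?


Array index 5 -> Camera
price = 264.17

ANSWER: 264.17


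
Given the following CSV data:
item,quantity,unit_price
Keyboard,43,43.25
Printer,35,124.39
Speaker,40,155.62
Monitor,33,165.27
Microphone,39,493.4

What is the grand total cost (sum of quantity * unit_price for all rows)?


Computing row totals:
  Keyboard: 43 * 43.25 = 1859.75
  Printer: 35 * 124.39 = 4353.65
  Speaker: 40 * 155.62 = 6224.8
  Monitor: 33 * 165.27 = 5453.91
  Microphone: 39 * 493.4 = 19242.6
Grand total = 1859.75 + 4353.65 + 6224.8 + 5453.91 + 19242.6 = 37134.71

ANSWER: 37134.71


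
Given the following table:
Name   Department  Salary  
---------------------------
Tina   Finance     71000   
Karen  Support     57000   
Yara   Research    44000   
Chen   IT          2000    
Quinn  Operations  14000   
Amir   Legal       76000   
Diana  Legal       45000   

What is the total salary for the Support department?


Support department members:
  Karen: 57000
Total = 57000 = 57000

ANSWER: 57000


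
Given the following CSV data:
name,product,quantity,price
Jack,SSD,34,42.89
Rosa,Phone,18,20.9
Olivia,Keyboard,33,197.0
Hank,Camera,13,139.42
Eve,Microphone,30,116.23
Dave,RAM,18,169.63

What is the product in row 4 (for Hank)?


Row 4: Hank
Column 'product' = Camera

ANSWER: Camera


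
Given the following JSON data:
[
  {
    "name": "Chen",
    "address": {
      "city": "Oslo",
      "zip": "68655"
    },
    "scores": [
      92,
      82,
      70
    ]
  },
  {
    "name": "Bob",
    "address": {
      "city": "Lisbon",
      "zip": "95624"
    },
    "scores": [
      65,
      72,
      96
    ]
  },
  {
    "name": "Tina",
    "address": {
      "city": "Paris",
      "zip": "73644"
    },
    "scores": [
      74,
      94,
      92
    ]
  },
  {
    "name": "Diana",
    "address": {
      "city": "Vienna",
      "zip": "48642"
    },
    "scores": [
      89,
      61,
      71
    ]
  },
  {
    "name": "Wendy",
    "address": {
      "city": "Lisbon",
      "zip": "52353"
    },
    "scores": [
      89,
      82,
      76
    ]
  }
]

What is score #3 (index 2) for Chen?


Path: records[0].scores[2]
Value: 70

ANSWER: 70


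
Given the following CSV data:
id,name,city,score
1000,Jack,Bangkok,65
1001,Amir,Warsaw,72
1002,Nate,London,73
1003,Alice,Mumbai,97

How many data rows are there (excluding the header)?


Counting rows (excluding header):
Header: id,name,city,score
Data rows: 4

ANSWER: 4


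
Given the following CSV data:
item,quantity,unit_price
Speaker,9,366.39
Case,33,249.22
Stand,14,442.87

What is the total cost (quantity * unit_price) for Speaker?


Row: Speaker
quantity = 9
unit_price = 366.39
total = 9 * 366.39 = 3297.51

ANSWER: 3297.51


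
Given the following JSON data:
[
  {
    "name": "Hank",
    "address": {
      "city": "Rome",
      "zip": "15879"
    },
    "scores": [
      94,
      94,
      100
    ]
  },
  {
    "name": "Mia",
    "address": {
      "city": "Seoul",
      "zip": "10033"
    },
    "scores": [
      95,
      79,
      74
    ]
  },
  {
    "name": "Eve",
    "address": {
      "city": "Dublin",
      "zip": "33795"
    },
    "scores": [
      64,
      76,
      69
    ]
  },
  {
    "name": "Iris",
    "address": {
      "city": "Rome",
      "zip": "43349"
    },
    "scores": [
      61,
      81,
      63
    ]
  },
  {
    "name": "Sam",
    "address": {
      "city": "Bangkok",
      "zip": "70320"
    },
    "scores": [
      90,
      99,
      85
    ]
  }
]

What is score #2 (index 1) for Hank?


Path: records[0].scores[1]
Value: 94

ANSWER: 94


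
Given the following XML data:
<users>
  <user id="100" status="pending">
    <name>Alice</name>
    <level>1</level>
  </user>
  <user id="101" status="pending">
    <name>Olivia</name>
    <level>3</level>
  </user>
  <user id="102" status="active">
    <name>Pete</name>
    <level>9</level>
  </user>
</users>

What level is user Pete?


Finding user: Pete
<level>9</level>

ANSWER: 9


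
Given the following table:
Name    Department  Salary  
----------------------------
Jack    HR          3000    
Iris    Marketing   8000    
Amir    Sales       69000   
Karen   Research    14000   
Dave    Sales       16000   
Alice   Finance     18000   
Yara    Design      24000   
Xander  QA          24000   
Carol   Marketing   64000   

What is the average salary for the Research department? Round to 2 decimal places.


Research department members:
  Karen: 14000
Sum = 14000
Count = 1
Average = 14000 / 1 = 14000.00

ANSWER: 14000.00


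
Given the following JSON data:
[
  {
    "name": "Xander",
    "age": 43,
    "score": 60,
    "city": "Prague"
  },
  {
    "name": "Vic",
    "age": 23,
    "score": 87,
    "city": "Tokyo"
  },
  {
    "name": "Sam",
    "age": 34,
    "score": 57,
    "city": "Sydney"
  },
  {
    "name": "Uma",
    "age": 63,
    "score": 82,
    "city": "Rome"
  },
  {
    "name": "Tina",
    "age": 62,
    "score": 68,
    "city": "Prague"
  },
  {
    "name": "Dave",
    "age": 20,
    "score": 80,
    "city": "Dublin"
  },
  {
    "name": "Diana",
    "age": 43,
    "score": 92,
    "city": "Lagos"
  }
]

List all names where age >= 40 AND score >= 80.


Checking both conditions:
  Xander (age=43, score=60) -> no
  Vic (age=23, score=87) -> no
  Sam (age=34, score=57) -> no
  Uma (age=63, score=82) -> YES
  Tina (age=62, score=68) -> no
  Dave (age=20, score=80) -> no
  Diana (age=43, score=92) -> YES


ANSWER: Uma, Diana


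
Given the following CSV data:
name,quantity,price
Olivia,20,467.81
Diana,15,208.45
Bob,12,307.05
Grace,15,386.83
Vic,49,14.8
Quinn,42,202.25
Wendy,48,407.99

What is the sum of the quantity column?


Values in 'quantity' column:
  Row 1: 20
  Row 2: 15
  Row 3: 12
  Row 4: 15
  Row 5: 49
  Row 6: 42
  Row 7: 48
Sum = 20 + 15 + 12 + 15 + 49 + 42 + 48 = 201

ANSWER: 201


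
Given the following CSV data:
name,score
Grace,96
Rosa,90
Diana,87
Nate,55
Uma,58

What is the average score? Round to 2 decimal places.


Scores: 96, 90, 87, 55, 58
Sum = 386
Count = 5
Average = 386 / 5 = 77.20

ANSWER: 77.20


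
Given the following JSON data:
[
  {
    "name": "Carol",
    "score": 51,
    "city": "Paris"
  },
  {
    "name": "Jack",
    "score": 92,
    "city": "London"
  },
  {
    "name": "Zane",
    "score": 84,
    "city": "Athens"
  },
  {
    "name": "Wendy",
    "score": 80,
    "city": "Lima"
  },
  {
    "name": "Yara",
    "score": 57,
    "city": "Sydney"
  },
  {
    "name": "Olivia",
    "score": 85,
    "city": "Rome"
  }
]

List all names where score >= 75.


Filtering records where score >= 75:
  Carol (score=51) -> no
  Jack (score=92) -> YES
  Zane (score=84) -> YES
  Wendy (score=80) -> YES
  Yara (score=57) -> no
  Olivia (score=85) -> YES


ANSWER: Jack, Zane, Wendy, Olivia


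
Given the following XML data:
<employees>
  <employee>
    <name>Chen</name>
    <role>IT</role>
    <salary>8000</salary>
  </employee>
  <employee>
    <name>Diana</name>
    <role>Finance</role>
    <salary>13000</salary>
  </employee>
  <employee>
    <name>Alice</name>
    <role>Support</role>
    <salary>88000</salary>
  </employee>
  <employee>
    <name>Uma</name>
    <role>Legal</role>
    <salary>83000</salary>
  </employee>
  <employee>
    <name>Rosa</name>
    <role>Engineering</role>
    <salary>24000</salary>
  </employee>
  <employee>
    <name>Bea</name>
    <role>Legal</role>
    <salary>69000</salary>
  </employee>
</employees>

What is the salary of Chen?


Searching for <employee> with <name>Chen</name>
Found at position 1
<salary>8000</salary>

ANSWER: 8000


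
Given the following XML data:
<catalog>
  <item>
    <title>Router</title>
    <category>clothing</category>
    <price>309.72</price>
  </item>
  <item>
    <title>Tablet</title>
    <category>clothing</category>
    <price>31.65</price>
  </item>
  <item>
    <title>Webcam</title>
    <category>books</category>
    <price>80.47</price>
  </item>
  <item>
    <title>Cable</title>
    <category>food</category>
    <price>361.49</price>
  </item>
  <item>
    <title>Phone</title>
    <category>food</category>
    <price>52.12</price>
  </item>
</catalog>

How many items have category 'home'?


Scanning <item> elements for <category>home</category>:
Count: 0

ANSWER: 0


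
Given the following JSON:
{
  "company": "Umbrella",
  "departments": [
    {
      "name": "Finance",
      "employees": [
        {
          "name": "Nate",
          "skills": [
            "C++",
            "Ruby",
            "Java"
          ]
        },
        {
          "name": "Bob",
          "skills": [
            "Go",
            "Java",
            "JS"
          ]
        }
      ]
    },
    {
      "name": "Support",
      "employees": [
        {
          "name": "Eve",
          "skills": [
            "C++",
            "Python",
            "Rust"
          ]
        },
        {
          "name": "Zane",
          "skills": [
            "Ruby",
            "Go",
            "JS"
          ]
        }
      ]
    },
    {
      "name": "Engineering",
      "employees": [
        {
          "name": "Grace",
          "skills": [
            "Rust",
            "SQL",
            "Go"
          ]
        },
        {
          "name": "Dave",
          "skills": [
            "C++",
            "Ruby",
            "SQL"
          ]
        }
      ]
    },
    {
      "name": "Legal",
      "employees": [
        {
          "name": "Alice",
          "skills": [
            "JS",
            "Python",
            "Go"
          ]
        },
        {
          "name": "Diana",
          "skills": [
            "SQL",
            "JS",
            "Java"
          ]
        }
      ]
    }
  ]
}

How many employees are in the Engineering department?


Path: departments[2].employees
Count: 2

ANSWER: 2


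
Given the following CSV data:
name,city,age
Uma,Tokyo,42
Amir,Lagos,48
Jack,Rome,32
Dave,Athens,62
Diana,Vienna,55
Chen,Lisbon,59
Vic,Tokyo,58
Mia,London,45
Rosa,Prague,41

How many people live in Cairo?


Scanning city column for 'Cairo':
Total matches: 0

ANSWER: 0


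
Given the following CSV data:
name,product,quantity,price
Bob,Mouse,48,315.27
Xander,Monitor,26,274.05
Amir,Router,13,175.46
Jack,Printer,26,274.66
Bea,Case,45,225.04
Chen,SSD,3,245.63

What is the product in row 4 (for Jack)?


Row 4: Jack
Column 'product' = Printer

ANSWER: Printer


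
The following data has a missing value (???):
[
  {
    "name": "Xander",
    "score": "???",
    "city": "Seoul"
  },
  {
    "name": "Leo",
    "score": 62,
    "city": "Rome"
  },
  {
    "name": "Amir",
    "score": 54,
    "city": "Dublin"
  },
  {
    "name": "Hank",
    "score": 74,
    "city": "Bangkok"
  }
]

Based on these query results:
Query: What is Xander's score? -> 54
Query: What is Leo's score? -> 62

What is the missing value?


The missing value is Xander's score
From query: Xander's score = 54

ANSWER: 54


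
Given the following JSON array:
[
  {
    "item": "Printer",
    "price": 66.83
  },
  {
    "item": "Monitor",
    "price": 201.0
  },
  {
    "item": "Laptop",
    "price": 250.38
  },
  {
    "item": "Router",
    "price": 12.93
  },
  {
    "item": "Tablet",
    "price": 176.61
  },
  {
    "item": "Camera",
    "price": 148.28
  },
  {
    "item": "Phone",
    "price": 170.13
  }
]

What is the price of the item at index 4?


Array index 4 -> Tablet
price = 176.61

ANSWER: 176.61


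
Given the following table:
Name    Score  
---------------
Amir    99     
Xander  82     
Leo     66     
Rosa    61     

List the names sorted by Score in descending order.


Sorting by Score (descending):
  Amir: 99
  Xander: 82
  Leo: 66
  Rosa: 61


ANSWER: Amir, Xander, Leo, Rosa


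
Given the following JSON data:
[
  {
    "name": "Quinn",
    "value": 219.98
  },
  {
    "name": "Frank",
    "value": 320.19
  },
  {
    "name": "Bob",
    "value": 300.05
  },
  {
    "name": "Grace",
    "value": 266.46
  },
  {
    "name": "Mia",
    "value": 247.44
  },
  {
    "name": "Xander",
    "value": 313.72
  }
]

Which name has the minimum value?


Comparing values:
  Quinn: 219.98
  Frank: 320.19
  Bob: 300.05
  Grace: 266.46
  Mia: 247.44
  Xander: 313.72
Minimum: Quinn (219.98)

ANSWER: Quinn


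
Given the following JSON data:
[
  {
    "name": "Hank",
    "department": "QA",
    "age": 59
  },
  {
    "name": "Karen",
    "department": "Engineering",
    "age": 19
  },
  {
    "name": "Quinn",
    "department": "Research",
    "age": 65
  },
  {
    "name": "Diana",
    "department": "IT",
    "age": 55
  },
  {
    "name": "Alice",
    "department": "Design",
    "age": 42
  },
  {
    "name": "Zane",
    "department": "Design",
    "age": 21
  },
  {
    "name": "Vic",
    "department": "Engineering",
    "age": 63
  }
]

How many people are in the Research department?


Scanning records for department = Research
  Record 2: Quinn
Count: 1

ANSWER: 1


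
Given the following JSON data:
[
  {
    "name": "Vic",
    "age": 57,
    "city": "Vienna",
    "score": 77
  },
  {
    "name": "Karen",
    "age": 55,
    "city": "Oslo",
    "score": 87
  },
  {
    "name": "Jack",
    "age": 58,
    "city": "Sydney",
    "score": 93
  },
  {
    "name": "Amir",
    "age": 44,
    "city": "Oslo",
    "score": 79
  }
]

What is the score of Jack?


Looking up record where name = Jack
Record index: 2
Field 'score' = 93

ANSWER: 93


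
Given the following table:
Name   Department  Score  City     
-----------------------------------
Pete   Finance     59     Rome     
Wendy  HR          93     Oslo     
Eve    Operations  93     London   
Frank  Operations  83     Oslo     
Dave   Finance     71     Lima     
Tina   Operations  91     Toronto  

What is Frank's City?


Row 4: Frank
City = Oslo

ANSWER: Oslo


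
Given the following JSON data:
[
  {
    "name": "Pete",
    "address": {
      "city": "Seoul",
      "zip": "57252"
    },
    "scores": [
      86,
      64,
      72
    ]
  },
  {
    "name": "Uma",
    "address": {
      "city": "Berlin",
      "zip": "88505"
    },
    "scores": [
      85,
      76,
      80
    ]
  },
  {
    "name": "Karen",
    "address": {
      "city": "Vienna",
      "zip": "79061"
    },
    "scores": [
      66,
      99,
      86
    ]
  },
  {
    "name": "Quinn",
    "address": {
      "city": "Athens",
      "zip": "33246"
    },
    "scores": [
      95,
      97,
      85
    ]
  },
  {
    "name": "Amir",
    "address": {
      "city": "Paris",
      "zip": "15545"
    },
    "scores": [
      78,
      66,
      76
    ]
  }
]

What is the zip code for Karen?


Path: records[2].address.zip
Value: 79061

ANSWER: 79061


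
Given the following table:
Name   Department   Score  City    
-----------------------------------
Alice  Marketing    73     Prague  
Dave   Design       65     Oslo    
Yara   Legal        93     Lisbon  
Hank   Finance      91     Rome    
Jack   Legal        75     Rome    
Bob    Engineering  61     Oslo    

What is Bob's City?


Row 6: Bob
City = Oslo

ANSWER: Oslo


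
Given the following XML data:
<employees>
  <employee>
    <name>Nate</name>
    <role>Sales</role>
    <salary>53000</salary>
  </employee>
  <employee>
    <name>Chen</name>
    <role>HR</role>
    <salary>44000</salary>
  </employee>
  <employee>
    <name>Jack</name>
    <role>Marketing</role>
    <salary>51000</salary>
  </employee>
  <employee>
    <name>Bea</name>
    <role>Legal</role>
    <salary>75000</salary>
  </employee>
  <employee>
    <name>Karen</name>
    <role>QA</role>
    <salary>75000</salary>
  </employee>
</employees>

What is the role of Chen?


Searching for <employee> with <name>Chen</name>
Found at position 2
<role>HR</role>

ANSWER: HR


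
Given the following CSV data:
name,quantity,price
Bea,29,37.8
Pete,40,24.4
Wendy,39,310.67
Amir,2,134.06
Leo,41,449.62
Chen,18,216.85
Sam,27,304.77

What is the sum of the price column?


Values in 'price' column:
  Row 1: 37.8
  Row 2: 24.4
  Row 3: 310.67
  Row 4: 134.06
  Row 5: 449.62
  Row 6: 216.85
  Row 7: 304.77
Sum = 37.8 + 24.4 + 310.67 + 134.06 + 449.62 + 216.85 + 304.77 = 1478.17

ANSWER: 1478.17


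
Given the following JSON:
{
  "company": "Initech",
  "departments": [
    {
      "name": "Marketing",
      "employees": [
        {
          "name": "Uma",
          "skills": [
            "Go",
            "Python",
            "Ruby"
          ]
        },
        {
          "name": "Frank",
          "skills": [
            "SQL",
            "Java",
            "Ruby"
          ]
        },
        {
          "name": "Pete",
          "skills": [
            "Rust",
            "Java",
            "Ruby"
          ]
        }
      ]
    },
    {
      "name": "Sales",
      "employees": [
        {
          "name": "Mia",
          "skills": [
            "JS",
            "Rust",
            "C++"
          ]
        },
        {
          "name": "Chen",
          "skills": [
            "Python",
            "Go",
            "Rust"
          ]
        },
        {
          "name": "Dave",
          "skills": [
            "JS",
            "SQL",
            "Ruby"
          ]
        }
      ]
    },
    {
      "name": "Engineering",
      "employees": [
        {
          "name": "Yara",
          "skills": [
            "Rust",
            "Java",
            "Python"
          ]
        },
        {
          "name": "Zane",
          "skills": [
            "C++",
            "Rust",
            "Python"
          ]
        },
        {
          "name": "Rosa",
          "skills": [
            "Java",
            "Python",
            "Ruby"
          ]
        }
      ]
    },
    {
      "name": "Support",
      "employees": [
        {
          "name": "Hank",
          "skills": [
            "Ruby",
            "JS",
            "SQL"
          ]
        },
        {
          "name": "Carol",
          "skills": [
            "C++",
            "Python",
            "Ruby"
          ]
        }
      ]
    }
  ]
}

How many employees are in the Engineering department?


Path: departments[2].employees
Count: 3

ANSWER: 3


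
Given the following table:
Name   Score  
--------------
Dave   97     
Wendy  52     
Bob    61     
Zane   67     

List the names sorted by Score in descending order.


Sorting by Score (descending):
  Dave: 97
  Zane: 67
  Bob: 61
  Wendy: 52


ANSWER: Dave, Zane, Bob, Wendy


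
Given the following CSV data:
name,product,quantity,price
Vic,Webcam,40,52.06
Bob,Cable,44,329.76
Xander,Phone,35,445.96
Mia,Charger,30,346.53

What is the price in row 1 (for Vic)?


Row 1: Vic
Column 'price' = 52.06

ANSWER: 52.06


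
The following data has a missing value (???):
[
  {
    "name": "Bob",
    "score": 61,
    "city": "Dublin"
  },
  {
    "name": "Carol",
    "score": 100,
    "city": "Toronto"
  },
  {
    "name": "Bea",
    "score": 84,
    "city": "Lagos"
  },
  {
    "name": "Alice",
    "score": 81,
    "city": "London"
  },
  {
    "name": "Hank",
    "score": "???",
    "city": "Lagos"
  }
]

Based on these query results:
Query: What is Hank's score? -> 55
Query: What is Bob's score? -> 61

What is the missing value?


The missing value is Hank's score
From query: Hank's score = 55

ANSWER: 55


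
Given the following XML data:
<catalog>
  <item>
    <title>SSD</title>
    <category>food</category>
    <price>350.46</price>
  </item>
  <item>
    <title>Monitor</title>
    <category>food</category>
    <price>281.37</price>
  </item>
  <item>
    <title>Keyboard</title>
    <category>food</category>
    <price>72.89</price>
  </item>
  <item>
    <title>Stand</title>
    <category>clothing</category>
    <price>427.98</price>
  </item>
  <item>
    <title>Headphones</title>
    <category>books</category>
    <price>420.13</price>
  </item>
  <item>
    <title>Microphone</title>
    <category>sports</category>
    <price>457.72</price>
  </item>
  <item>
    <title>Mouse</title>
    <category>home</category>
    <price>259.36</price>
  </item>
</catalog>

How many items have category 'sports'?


Scanning <item> elements for <category>sports</category>:
  Item 6: Microphone -> MATCH
Count: 1

ANSWER: 1


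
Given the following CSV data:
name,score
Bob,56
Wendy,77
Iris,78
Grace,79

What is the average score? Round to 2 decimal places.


Scores: 56, 77, 78, 79
Sum = 290
Count = 4
Average = 290 / 4 = 72.50

ANSWER: 72.50


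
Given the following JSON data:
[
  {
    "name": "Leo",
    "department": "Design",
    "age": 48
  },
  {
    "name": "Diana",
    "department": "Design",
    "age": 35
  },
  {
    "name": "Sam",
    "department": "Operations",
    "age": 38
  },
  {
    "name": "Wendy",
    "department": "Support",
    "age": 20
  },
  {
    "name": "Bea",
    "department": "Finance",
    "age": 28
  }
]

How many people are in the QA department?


Scanning records for department = QA
  No matches found
Count: 0

ANSWER: 0


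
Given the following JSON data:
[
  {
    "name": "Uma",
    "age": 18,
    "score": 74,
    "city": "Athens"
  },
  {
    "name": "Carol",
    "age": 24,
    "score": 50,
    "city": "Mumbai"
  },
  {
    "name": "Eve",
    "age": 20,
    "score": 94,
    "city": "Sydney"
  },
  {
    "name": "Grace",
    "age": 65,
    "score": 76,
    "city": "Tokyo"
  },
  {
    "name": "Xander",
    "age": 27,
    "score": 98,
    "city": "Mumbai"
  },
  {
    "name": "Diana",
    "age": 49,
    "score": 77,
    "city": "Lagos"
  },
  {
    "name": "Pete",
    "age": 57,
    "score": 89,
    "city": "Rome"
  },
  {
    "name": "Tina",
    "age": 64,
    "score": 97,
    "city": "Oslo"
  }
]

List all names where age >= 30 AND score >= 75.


Checking both conditions:
  Uma (age=18, score=74) -> no
  Carol (age=24, score=50) -> no
  Eve (age=20, score=94) -> no
  Grace (age=65, score=76) -> YES
  Xander (age=27, score=98) -> no
  Diana (age=49, score=77) -> YES
  Pete (age=57, score=89) -> YES
  Tina (age=64, score=97) -> YES


ANSWER: Grace, Diana, Pete, Tina


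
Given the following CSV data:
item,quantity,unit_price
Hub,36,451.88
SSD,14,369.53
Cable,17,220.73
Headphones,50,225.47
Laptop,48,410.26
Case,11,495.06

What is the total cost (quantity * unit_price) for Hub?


Row: Hub
quantity = 36
unit_price = 451.88
total = 36 * 451.88 = 16267.68

ANSWER: 16267.68


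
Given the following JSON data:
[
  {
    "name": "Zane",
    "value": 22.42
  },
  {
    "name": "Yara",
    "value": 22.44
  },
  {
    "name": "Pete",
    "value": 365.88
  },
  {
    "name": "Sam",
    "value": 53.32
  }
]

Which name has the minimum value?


Comparing values:
  Zane: 22.42
  Yara: 22.44
  Pete: 365.88
  Sam: 53.32
Minimum: Zane (22.42)

ANSWER: Zane


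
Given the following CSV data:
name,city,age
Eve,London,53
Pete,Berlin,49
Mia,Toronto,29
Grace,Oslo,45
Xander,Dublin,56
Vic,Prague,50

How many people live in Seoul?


Scanning city column for 'Seoul':
Total matches: 0

ANSWER: 0


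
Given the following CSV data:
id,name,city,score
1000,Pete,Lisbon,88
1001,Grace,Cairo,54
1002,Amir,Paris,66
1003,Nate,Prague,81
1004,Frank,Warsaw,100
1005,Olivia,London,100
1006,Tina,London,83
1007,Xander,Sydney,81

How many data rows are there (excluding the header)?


Counting rows (excluding header):
Header: id,name,city,score
Data rows: 8

ANSWER: 8


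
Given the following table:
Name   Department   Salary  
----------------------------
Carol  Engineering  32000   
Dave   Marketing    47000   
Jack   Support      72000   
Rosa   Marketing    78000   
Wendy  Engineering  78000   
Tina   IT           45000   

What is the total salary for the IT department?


IT department members:
  Tina: 45000
Total = 45000 = 45000

ANSWER: 45000


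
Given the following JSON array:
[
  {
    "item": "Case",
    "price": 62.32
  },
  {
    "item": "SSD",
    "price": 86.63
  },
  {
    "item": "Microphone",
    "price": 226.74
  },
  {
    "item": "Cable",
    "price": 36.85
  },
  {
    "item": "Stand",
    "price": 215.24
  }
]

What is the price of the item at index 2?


Array index 2 -> Microphone
price = 226.74

ANSWER: 226.74


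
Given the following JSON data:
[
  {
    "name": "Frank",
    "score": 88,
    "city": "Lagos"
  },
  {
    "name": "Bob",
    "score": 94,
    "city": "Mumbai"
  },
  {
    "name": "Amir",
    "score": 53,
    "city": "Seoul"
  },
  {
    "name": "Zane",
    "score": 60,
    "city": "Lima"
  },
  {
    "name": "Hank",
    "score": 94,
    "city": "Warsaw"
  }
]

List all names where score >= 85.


Filtering records where score >= 85:
  Frank (score=88) -> YES
  Bob (score=94) -> YES
  Amir (score=53) -> no
  Zane (score=60) -> no
  Hank (score=94) -> YES


ANSWER: Frank, Bob, Hank


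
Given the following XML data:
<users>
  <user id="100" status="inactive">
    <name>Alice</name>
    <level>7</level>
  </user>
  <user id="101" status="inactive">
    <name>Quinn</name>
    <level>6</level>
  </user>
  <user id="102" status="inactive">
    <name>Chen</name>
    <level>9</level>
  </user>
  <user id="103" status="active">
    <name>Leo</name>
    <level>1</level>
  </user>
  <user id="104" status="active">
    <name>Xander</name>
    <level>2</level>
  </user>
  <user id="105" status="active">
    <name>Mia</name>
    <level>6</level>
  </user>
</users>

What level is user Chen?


Finding user: Chen
<level>9</level>

ANSWER: 9


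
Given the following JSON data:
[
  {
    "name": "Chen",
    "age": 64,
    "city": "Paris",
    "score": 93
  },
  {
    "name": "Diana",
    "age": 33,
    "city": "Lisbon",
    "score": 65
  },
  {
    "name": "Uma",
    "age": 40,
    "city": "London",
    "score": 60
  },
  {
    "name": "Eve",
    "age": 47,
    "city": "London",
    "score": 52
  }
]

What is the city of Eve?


Looking up record where name = Eve
Record index: 3
Field 'city' = London

ANSWER: London


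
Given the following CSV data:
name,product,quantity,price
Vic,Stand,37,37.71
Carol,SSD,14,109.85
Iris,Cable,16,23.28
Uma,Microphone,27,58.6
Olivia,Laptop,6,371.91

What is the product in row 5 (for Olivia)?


Row 5: Olivia
Column 'product' = Laptop

ANSWER: Laptop


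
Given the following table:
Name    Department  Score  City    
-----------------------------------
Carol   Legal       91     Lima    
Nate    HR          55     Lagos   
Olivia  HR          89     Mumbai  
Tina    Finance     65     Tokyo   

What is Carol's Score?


Row 1: Carol
Score = 91

ANSWER: 91


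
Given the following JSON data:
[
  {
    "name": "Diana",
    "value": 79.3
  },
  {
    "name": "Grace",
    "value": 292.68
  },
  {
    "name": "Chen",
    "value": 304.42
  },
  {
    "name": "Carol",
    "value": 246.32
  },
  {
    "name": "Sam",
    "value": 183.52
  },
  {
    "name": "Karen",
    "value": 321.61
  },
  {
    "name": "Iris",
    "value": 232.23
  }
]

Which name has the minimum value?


Comparing values:
  Diana: 79.3
  Grace: 292.68
  Chen: 304.42
  Carol: 246.32
  Sam: 183.52
  Karen: 321.61
  Iris: 232.23
Minimum: Diana (79.3)

ANSWER: Diana


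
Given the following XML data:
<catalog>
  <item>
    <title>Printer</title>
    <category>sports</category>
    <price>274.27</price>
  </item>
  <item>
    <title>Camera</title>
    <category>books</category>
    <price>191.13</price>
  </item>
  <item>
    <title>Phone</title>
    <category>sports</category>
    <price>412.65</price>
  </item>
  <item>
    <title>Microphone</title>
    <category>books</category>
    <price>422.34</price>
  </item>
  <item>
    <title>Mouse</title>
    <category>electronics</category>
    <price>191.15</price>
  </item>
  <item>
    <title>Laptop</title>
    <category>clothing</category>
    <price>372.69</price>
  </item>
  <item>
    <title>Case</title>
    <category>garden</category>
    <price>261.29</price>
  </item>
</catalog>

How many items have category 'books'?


Scanning <item> elements for <category>books</category>:
  Item 2: Camera -> MATCH
  Item 4: Microphone -> MATCH
Count: 2

ANSWER: 2


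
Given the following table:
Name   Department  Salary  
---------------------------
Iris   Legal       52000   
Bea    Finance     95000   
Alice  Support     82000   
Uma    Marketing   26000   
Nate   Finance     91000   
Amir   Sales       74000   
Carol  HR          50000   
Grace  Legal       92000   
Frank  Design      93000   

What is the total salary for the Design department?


Design department members:
  Frank: 93000
Total = 93000 = 93000

ANSWER: 93000


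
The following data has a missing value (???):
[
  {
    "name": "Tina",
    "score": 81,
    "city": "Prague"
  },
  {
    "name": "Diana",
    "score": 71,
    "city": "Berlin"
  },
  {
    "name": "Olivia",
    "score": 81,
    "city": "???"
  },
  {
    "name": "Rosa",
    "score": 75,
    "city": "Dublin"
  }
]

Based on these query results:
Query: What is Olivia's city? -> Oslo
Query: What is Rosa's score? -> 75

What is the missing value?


The missing value is Olivia's city
From query: Olivia's city = Oslo

ANSWER: Oslo


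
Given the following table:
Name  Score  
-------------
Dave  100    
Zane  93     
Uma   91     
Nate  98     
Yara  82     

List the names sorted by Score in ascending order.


Sorting by Score (ascending):
  Yara: 82
  Uma: 91
  Zane: 93
  Nate: 98
  Dave: 100


ANSWER: Yara, Uma, Zane, Nate, Dave


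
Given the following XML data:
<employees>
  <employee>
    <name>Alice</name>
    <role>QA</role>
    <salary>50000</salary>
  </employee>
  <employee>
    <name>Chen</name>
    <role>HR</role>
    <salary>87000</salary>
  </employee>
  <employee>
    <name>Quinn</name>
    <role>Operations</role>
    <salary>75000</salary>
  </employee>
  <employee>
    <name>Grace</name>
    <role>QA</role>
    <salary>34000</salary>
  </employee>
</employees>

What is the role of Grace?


Searching for <employee> with <name>Grace</name>
Found at position 4
<role>QA</role>

ANSWER: QA


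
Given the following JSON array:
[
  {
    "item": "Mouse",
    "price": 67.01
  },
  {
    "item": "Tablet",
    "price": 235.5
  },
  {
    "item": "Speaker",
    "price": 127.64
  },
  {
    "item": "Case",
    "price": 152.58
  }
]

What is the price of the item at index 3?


Array index 3 -> Case
price = 152.58

ANSWER: 152.58


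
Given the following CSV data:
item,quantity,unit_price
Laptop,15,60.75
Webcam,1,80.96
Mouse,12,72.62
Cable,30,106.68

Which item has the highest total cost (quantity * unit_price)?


Computing row totals:
  Laptop: 911.25
  Webcam: 80.96
  Mouse: 871.44
  Cable: 3200.4
Maximum: Cable (3200.4)

ANSWER: Cable


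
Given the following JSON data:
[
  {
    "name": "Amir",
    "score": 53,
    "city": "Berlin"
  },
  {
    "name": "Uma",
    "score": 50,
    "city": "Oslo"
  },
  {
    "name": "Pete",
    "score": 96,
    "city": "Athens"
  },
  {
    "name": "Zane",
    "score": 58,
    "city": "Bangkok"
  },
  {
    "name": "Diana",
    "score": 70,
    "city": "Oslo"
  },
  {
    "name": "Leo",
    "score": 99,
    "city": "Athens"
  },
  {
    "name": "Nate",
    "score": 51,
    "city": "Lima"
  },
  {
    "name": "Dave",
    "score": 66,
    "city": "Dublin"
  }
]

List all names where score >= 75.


Filtering records where score >= 75:
  Amir (score=53) -> no
  Uma (score=50) -> no
  Pete (score=96) -> YES
  Zane (score=58) -> no
  Diana (score=70) -> no
  Leo (score=99) -> YES
  Nate (score=51) -> no
  Dave (score=66) -> no


ANSWER: Pete, Leo


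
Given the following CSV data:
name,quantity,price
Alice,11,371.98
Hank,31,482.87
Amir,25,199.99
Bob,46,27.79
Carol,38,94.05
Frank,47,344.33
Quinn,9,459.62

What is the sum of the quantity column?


Values in 'quantity' column:
  Row 1: 11
  Row 2: 31
  Row 3: 25
  Row 4: 46
  Row 5: 38
  Row 6: 47
  Row 7: 9
Sum = 11 + 31 + 25 + 46 + 38 + 47 + 9 = 207

ANSWER: 207


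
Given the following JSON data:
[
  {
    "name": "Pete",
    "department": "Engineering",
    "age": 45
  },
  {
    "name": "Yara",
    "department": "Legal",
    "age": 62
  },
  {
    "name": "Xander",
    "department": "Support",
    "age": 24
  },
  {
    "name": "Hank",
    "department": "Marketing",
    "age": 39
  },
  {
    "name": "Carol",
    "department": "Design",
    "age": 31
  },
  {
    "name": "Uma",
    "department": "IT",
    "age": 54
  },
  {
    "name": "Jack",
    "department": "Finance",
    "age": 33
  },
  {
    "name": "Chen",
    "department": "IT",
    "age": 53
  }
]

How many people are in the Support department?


Scanning records for department = Support
  Record 2: Xander
Count: 1

ANSWER: 1


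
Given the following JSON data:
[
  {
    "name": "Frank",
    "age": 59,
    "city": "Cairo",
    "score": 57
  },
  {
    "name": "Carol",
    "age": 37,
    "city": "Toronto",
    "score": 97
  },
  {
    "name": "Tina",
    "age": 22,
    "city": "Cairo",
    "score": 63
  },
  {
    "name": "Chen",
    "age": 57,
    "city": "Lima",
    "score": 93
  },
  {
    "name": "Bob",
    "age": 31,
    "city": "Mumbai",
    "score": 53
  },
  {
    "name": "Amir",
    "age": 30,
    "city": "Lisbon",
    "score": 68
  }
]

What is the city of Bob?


Looking up record where name = Bob
Record index: 4
Field 'city' = Mumbai

ANSWER: Mumbai


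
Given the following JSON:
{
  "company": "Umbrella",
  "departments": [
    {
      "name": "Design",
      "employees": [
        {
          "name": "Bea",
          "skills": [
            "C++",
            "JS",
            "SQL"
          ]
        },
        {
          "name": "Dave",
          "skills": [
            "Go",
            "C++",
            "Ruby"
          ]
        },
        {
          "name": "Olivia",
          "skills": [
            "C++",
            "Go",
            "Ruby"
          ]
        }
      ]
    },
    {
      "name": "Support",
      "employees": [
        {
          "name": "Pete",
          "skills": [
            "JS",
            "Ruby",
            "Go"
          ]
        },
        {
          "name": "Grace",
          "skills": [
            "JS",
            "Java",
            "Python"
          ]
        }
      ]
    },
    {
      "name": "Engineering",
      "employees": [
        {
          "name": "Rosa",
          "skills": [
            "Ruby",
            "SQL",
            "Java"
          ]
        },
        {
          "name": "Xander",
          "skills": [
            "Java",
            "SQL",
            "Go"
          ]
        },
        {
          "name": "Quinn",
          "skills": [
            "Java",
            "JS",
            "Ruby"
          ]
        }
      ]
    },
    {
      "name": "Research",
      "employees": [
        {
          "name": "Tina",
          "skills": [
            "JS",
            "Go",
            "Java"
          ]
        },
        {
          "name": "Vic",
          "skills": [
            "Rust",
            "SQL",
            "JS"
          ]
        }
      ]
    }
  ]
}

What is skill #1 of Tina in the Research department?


Path: departments[3].employees[0].skills[0]
Value: JS

ANSWER: JS


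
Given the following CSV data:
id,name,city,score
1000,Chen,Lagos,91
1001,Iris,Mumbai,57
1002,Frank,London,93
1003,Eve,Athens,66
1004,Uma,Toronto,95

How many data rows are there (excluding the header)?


Counting rows (excluding header):
Header: id,name,city,score
Data rows: 5

ANSWER: 5


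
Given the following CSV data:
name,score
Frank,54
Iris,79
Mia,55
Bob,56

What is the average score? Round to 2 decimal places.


Scores: 54, 79, 55, 56
Sum = 244
Count = 4
Average = 244 / 4 = 61.00

ANSWER: 61.00


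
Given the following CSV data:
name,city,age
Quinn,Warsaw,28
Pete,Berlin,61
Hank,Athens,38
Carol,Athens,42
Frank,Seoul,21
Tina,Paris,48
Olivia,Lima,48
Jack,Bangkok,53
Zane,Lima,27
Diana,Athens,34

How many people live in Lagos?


Scanning city column for 'Lagos':
Total matches: 0

ANSWER: 0


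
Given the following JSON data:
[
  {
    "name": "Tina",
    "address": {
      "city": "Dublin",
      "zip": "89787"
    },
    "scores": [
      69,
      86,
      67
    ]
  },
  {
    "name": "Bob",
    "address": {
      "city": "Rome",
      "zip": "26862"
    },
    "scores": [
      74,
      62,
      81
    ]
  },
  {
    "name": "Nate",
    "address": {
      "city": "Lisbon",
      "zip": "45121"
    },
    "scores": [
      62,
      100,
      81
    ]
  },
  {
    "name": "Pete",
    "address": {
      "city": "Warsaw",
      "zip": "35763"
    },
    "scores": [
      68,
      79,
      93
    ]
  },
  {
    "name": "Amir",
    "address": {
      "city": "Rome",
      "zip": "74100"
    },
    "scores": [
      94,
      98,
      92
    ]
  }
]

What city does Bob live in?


Path: records[1].address.city
Value: Rome

ANSWER: Rome


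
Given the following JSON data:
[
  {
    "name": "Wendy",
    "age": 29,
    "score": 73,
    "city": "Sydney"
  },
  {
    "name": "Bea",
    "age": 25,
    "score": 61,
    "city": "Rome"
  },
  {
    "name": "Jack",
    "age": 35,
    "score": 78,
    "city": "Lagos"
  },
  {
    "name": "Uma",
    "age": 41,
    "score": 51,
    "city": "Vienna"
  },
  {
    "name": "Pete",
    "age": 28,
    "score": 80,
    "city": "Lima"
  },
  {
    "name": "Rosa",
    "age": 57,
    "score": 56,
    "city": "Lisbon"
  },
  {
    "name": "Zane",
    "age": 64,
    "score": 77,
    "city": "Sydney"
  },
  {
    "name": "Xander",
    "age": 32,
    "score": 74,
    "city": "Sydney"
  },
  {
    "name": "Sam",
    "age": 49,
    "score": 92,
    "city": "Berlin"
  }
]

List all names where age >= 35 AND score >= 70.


Checking both conditions:
  Wendy (age=29, score=73) -> no
  Bea (age=25, score=61) -> no
  Jack (age=35, score=78) -> YES
  Uma (age=41, score=51) -> no
  Pete (age=28, score=80) -> no
  Rosa (age=57, score=56) -> no
  Zane (age=64, score=77) -> YES
  Xander (age=32, score=74) -> no
  Sam (age=49, score=92) -> YES


ANSWER: Jack, Zane, Sam
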